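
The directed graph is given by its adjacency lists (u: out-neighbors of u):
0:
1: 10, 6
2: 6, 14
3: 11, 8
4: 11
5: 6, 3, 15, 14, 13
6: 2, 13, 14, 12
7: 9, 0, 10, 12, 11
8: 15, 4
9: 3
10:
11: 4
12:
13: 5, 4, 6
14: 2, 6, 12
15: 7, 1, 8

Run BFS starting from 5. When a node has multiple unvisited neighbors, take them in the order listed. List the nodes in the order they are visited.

Visit 5; enqueue 6, 3, 15, 14, 13 → queue [6, 3, 15, 14, 13]
Visit 6; enqueue 2, 12 → queue [3, 15, 14, 13, 2, 12]
Visit 3; enqueue 11, 8 → queue [15, 14, 13, 2, 12, 11, 8]
Visit 15; enqueue 7, 1 → queue [14, 13, 2, 12, 11, 8, 7, 1]
Visit 14 → queue [13, 2, 12, 11, 8, 7, 1]
Visit 13; enqueue 4 → queue [2, 12, 11, 8, 7, 1, 4]
Visit 2 → queue [12, 11, 8, 7, 1, 4]
Visit 12 → queue [11, 8, 7, 1, 4]
Visit 11 → queue [8, 7, 1, 4]
Visit 8 → queue [7, 1, 4]
Visit 7; enqueue 9, 0, 10 → queue [1, 4, 9, 0, 10]
Visit 1 → queue [4, 9, 0, 10]
Visit 4 → queue [9, 0, 10]
Visit 9 → queue [0, 10]
Visit 0 → queue [10]
Visit 10 → queue []

5 6 3 15 14 13 2 12 11 8 7 1 4 9 0 10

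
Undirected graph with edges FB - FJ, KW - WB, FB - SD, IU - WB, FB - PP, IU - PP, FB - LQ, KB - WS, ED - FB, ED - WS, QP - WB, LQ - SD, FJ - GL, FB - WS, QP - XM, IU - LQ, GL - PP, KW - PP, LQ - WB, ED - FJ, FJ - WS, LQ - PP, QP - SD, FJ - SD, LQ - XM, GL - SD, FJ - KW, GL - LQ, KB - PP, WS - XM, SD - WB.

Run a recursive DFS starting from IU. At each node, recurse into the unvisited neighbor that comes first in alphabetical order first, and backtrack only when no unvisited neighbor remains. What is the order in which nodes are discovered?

Visit IU
IU → LQ
LQ → FB
FB → ED
ED → FJ
FJ → GL
GL → PP
PP → KB
KB → WS
WS → XM
XM → QP
QP → SD
SD → WB
WB → KW

IU → LQ → FB → ED → FJ → GL → PP → KB → WS → XM → QP → SD → WB → KW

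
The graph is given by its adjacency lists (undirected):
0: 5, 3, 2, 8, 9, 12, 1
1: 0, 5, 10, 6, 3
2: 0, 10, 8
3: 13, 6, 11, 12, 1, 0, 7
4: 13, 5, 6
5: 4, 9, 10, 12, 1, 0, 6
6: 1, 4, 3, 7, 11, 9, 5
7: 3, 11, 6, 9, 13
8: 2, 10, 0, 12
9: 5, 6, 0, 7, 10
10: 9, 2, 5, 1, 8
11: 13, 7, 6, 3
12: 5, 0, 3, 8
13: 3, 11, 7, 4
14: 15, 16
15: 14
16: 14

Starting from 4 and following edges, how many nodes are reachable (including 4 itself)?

14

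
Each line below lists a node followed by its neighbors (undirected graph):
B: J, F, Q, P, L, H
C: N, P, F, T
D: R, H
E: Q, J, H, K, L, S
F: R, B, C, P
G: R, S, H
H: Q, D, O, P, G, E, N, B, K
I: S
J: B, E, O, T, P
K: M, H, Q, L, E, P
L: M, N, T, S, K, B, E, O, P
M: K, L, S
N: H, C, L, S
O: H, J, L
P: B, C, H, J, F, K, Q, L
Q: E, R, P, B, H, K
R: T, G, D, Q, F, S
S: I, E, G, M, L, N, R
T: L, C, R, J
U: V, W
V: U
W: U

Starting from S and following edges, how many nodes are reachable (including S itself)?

BFS from S visits: S, R, N, M, L, I, G, E, T, Q, F, D, H, C, K, P, O, B, J
Reachable nodes: 19 of 22 total.

19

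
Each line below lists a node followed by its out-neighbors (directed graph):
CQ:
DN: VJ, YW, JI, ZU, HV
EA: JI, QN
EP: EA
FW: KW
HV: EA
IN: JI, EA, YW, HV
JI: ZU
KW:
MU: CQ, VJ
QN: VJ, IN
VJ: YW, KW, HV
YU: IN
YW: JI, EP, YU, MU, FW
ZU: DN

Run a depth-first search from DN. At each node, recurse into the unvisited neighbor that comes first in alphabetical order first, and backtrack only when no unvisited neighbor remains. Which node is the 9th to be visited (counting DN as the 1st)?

EP

Visit DN
DN → HV
HV → EA
EA → JI
JI → ZU
EA → QN
QN → IN
IN → YW
YW → EP
YW → FW
FW → KW
YW → MU
MU → CQ
MU → VJ
YW → YU

Visit order: DN, HV, EA, JI, ZU, QN, IN, YW, EP, FW, KW, MU, CQ, VJ, YU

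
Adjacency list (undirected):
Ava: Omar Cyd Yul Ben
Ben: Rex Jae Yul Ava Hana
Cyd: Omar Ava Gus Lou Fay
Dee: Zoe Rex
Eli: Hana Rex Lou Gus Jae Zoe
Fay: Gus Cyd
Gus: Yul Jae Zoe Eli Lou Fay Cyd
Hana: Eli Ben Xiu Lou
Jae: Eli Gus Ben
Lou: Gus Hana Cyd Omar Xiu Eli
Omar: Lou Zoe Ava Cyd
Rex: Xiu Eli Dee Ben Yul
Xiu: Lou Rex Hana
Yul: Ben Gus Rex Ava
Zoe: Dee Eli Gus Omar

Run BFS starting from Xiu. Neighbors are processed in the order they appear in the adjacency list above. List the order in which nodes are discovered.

Visit Xiu; enqueue Lou, Rex, Hana → queue [Lou, Rex, Hana]
Visit Lou; enqueue Gus, Cyd, Omar, Eli → queue [Rex, Hana, Gus, Cyd, Omar, Eli]
Visit Rex; enqueue Dee, Ben, Yul → queue [Hana, Gus, Cyd, Omar, Eli, Dee, Ben, Yul]
Visit Hana → queue [Gus, Cyd, Omar, Eli, Dee, Ben, Yul]
Visit Gus; enqueue Jae, Zoe, Fay → queue [Cyd, Omar, Eli, Dee, Ben, Yul, Jae, Zoe, Fay]
Visit Cyd; enqueue Ava → queue [Omar, Eli, Dee, Ben, Yul, Jae, Zoe, Fay, Ava]
Visit Omar → queue [Eli, Dee, Ben, Yul, Jae, Zoe, Fay, Ava]
Visit Eli → queue [Dee, Ben, Yul, Jae, Zoe, Fay, Ava]
Visit Dee → queue [Ben, Yul, Jae, Zoe, Fay, Ava]
Visit Ben → queue [Yul, Jae, Zoe, Fay, Ava]
Visit Yul → queue [Jae, Zoe, Fay, Ava]
Visit Jae → queue [Zoe, Fay, Ava]
Visit Zoe → queue [Fay, Ava]
Visit Fay → queue [Ava]
Visit Ava → queue []

Xiu → Lou → Rex → Hana → Gus → Cyd → Omar → Eli → Dee → Ben → Yul → Jae → Zoe → Fay → Ava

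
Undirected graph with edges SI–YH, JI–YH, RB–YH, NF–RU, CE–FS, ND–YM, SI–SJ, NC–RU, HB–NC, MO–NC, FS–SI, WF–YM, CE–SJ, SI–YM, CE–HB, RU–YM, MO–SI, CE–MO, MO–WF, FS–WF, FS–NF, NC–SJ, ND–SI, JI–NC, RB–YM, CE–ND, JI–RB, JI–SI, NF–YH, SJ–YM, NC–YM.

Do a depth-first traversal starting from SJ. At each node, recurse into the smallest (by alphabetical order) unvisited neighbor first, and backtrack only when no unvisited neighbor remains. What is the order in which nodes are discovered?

SJ -> CE -> FS -> NF -> RU -> NC -> HB -> JI -> RB -> YH -> SI -> MO -> WF -> YM -> ND

Visit SJ
SJ → CE
CE → FS
FS → NF
NF → RU
RU → NC
NC → HB
NC → JI
JI → RB
RB → YH
YH → SI
SI → MO
MO → WF
WF → YM
YM → ND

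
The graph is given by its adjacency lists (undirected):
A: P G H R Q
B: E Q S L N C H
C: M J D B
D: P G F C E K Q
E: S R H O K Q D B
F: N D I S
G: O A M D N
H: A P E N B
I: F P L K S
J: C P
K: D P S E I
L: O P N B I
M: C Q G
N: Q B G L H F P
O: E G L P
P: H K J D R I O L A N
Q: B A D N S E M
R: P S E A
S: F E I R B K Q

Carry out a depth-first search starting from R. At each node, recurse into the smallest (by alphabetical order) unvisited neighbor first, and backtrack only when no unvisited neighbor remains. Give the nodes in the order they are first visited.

R A G D C B E H N F I K P J L O S Q M

Visit R
R → A
A → G
G → D
D → C
C → B
B → E
E → H
H → N
N → F
F → I
I → K
K → P
P → J
P → L
L → O
K → S
S → Q
Q → M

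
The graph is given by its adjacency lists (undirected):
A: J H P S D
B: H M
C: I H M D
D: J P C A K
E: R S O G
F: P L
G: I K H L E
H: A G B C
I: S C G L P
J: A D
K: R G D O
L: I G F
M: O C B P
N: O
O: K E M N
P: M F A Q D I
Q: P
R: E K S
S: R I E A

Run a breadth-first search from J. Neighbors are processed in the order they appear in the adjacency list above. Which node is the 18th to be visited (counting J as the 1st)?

Visit J; enqueue A, D → queue [A, D]
Visit A; enqueue H, P, S → queue [D, H, P, S]
Visit D; enqueue C, K → queue [H, P, S, C, K]
Visit H; enqueue G, B → queue [P, S, C, K, G, B]
Visit P; enqueue M, F, Q, I → queue [S, C, K, G, B, M, F, Q, I]
Visit S; enqueue R, E → queue [C, K, G, B, M, F, Q, I, R, E]
Visit C → queue [K, G, B, M, F, Q, I, R, E]
Visit K; enqueue O → queue [G, B, M, F, Q, I, R, E, O]
Visit G; enqueue L → queue [B, M, F, Q, I, R, E, O, L]
Visit B → queue [M, F, Q, I, R, E, O, L]
Visit M → queue [F, Q, I, R, E, O, L]
Visit F → queue [Q, I, R, E, O, L]
Visit Q → queue [I, R, E, O, L]
Visit I → queue [R, E, O, L]
Visit R → queue [E, O, L]
Visit E → queue [O, L]
Visit O; enqueue N → queue [L, N]
Visit L → queue [N]
Visit N → queue []

Visit order: J, A, D, H, P, S, C, K, G, B, M, F, Q, I, R, E, O, L, N

L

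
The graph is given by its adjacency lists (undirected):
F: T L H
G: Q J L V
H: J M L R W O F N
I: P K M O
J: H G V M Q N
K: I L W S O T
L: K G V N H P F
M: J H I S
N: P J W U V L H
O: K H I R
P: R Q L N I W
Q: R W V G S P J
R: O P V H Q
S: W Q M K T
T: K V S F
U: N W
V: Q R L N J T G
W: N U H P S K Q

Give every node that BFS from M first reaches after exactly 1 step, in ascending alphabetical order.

H, I, J, S

Level 0: M
Level 1: H, I, J, S
Level 2: F, G, K, L, N, O, P, Q, R, T, V, W
Level 3: U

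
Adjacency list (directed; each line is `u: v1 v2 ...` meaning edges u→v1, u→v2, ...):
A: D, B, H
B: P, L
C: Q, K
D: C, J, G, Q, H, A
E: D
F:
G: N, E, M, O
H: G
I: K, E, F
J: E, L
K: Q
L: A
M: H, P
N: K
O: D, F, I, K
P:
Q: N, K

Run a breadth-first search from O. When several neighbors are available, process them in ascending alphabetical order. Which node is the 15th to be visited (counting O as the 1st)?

N

Visit O; enqueue D, F, I, K → queue [D, F, I, K]
Visit D; enqueue A, C, G, H, J, Q → queue [F, I, K, A, C, G, H, J, Q]
Visit F → queue [I, K, A, C, G, H, J, Q]
Visit I; enqueue E → queue [K, A, C, G, H, J, Q, E]
Visit K → queue [A, C, G, H, J, Q, E]
Visit A; enqueue B → queue [C, G, H, J, Q, E, B]
Visit C → queue [G, H, J, Q, E, B]
Visit G; enqueue M, N → queue [H, J, Q, E, B, M, N]
Visit H → queue [J, Q, E, B, M, N]
Visit J; enqueue L → queue [Q, E, B, M, N, L]
Visit Q → queue [E, B, M, N, L]
Visit E → queue [B, M, N, L]
Visit B; enqueue P → queue [M, N, L, P]
Visit M → queue [N, L, P]
Visit N → queue [L, P]
Visit L → queue [P]
Visit P → queue []

Visit order: O, D, F, I, K, A, C, G, H, J, Q, E, B, M, N, L, P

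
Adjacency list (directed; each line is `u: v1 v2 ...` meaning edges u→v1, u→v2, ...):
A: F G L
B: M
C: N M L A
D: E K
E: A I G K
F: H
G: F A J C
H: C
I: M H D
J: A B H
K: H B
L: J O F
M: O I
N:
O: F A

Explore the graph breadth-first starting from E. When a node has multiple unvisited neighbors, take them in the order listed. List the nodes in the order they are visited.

Visit E; enqueue A, I, G, K → queue [A, I, G, K]
Visit A; enqueue F, L → queue [I, G, K, F, L]
Visit I; enqueue M, H, D → queue [G, K, F, L, M, H, D]
Visit G; enqueue J, C → queue [K, F, L, M, H, D, J, C]
Visit K; enqueue B → queue [F, L, M, H, D, J, C, B]
Visit F → queue [L, M, H, D, J, C, B]
Visit L; enqueue O → queue [M, H, D, J, C, B, O]
Visit M → queue [H, D, J, C, B, O]
Visit H → queue [D, J, C, B, O]
Visit D → queue [J, C, B, O]
Visit J → queue [C, B, O]
Visit C; enqueue N → queue [B, O, N]
Visit B → queue [O, N]
Visit O → queue [N]
Visit N → queue []

E, A, I, G, K, F, L, M, H, D, J, C, B, O, N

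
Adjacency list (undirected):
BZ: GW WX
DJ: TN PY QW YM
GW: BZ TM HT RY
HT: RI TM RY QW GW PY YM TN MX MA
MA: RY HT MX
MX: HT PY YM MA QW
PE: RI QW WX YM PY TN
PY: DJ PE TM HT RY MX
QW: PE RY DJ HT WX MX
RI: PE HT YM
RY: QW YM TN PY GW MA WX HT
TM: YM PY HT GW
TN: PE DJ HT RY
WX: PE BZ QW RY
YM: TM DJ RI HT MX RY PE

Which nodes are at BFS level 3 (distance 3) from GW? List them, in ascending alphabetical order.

DJ, PE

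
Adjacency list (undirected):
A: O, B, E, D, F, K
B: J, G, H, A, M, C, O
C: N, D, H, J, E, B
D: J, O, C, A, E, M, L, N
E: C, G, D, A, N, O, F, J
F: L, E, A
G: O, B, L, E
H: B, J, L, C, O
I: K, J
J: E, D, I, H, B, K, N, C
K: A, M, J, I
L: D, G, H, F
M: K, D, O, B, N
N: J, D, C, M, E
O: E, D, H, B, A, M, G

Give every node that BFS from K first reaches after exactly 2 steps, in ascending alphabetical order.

Level 0: K
Level 1: A, I, J, M
Level 2: B, C, D, E, F, H, N, O
Level 3: G, L

B, C, D, E, F, H, N, O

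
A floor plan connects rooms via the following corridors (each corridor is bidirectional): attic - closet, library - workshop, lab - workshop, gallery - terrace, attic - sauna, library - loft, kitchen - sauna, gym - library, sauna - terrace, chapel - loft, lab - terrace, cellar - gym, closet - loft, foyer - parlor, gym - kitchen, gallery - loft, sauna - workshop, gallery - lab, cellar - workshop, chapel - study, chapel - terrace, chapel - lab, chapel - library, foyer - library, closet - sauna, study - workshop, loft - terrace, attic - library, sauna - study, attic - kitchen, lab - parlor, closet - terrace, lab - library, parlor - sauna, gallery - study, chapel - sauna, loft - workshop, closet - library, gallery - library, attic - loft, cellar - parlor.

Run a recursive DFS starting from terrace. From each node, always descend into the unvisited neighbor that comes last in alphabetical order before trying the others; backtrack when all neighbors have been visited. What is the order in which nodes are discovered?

Visit terrace
terrace → sauna
sauna → workshop
workshop → study
study → gallery
gallery → loft
loft → library
library → lab
lab → parlor
parlor → foyer
parlor → cellar
cellar → gym
gym → kitchen
kitchen → attic
attic → closet
lab → chapel

terrace, sauna, workshop, study, gallery, loft, library, lab, parlor, foyer, cellar, gym, kitchen, attic, closet, chapel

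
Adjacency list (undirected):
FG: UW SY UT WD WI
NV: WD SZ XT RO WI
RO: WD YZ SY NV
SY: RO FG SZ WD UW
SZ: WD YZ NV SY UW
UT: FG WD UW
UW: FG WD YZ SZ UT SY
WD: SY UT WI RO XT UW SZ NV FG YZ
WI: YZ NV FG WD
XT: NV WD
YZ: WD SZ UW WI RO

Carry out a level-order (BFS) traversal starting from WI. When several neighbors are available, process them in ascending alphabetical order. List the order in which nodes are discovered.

Visit WI; enqueue FG, NV, WD, YZ → queue [FG, NV, WD, YZ]
Visit FG; enqueue SY, UT, UW → queue [NV, WD, YZ, SY, UT, UW]
Visit NV; enqueue RO, SZ, XT → queue [WD, YZ, SY, UT, UW, RO, SZ, XT]
Visit WD → queue [YZ, SY, UT, UW, RO, SZ, XT]
Visit YZ → queue [SY, UT, UW, RO, SZ, XT]
Visit SY → queue [UT, UW, RO, SZ, XT]
Visit UT → queue [UW, RO, SZ, XT]
Visit UW → queue [RO, SZ, XT]
Visit RO → queue [SZ, XT]
Visit SZ → queue [XT]
Visit XT → queue []

WI, FG, NV, WD, YZ, SY, UT, UW, RO, SZ, XT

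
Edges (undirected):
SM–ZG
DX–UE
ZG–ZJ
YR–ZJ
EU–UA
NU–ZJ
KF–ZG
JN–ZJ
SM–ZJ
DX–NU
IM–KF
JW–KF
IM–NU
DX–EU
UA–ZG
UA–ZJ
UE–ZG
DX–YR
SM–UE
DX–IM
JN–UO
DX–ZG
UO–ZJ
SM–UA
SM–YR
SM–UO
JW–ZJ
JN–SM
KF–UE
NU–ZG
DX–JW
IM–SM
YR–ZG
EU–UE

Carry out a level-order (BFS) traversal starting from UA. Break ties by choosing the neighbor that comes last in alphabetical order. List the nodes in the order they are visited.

UA, ZJ, ZG, SM, EU, YR, UO, NU, JW, JN, UE, KF, DX, IM

Visit UA; enqueue ZJ, ZG, SM, EU → queue [ZJ, ZG, SM, EU]
Visit ZJ; enqueue YR, UO, NU, JW, JN → queue [ZG, SM, EU, YR, UO, NU, JW, JN]
Visit ZG; enqueue UE, KF, DX → queue [SM, EU, YR, UO, NU, JW, JN, UE, KF, DX]
Visit SM; enqueue IM → queue [EU, YR, UO, NU, JW, JN, UE, KF, DX, IM]
Visit EU → queue [YR, UO, NU, JW, JN, UE, KF, DX, IM]
Visit YR → queue [UO, NU, JW, JN, UE, KF, DX, IM]
Visit UO → queue [NU, JW, JN, UE, KF, DX, IM]
Visit NU → queue [JW, JN, UE, KF, DX, IM]
Visit JW → queue [JN, UE, KF, DX, IM]
Visit JN → queue [UE, KF, DX, IM]
Visit UE → queue [KF, DX, IM]
Visit KF → queue [DX, IM]
Visit DX → queue [IM]
Visit IM → queue []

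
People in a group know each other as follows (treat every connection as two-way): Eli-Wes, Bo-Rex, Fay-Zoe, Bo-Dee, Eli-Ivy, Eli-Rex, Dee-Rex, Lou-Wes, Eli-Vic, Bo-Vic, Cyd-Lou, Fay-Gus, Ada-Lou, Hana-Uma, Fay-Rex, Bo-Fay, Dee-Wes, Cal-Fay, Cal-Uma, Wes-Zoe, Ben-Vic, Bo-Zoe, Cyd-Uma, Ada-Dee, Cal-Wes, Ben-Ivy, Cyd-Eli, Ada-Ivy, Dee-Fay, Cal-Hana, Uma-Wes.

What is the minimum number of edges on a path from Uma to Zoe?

Level 0: Uma
Level 1: Cal, Cyd, Hana, Wes
Level 2: Dee, Eli, Fay, Lou, Zoe
Level 3: Ada, Bo, Gus, Ivy, Rex, Vic
Level 4: Ben
Zoe first appears at level 2.

2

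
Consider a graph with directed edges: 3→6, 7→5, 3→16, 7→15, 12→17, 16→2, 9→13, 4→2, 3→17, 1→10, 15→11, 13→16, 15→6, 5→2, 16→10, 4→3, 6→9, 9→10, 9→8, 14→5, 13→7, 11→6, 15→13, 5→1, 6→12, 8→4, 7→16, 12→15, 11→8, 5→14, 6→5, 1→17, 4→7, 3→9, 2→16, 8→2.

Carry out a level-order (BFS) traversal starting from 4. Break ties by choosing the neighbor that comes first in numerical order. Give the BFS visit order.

4, 2, 3, 7, 16, 6, 9, 17, 5, 15, 10, 12, 8, 13, 1, 14, 11

Visit 4; enqueue 2, 3, 7 → queue [2, 3, 7]
Visit 2; enqueue 16 → queue [3, 7, 16]
Visit 3; enqueue 6, 9, 17 → queue [7, 16, 6, 9, 17]
Visit 7; enqueue 5, 15 → queue [16, 6, 9, 17, 5, 15]
Visit 16; enqueue 10 → queue [6, 9, 17, 5, 15, 10]
Visit 6; enqueue 12 → queue [9, 17, 5, 15, 10, 12]
Visit 9; enqueue 8, 13 → queue [17, 5, 15, 10, 12, 8, 13]
Visit 17 → queue [5, 15, 10, 12, 8, 13]
Visit 5; enqueue 1, 14 → queue [15, 10, 12, 8, 13, 1, 14]
Visit 15; enqueue 11 → queue [10, 12, 8, 13, 1, 14, 11]
Visit 10 → queue [12, 8, 13, 1, 14, 11]
Visit 12 → queue [8, 13, 1, 14, 11]
Visit 8 → queue [13, 1, 14, 11]
Visit 13 → queue [1, 14, 11]
Visit 1 → queue [14, 11]
Visit 14 → queue [11]
Visit 11 → queue []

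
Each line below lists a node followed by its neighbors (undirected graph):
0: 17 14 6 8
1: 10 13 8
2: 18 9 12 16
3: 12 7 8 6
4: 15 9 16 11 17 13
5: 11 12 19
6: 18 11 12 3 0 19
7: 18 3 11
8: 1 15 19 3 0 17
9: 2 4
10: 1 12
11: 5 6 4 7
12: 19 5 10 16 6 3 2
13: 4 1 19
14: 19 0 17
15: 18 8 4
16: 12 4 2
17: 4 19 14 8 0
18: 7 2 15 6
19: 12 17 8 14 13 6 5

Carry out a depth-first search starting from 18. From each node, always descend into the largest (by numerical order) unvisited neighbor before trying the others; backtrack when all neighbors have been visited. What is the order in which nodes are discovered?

18 -> 15 -> 8 -> 19 -> 17 -> 14 -> 0 -> 6 -> 12 -> 16 -> 4 -> 13 -> 1 -> 10 -> 11 -> 7 -> 3 -> 5 -> 9 -> 2

Visit 18
18 → 15
15 → 8
8 → 19
19 → 17
17 → 14
14 → 0
0 → 6
6 → 12
12 → 16
16 → 4
4 → 13
13 → 1
1 → 10
4 → 11
11 → 7
7 → 3
11 → 5
4 → 9
9 → 2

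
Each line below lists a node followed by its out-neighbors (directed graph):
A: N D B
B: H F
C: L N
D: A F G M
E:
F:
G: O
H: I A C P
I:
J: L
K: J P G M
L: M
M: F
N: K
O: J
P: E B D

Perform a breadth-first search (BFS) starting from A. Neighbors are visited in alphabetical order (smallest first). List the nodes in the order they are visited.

Visit A; enqueue B, D, N → queue [B, D, N]
Visit B; enqueue F, H → queue [D, N, F, H]
Visit D; enqueue G, M → queue [N, F, H, G, M]
Visit N; enqueue K → queue [F, H, G, M, K]
Visit F → queue [H, G, M, K]
Visit H; enqueue C, I, P → queue [G, M, K, C, I, P]
Visit G; enqueue O → queue [M, K, C, I, P, O]
Visit M → queue [K, C, I, P, O]
Visit K; enqueue J → queue [C, I, P, O, J]
Visit C; enqueue L → queue [I, P, O, J, L]
Visit I → queue [P, O, J, L]
Visit P; enqueue E → queue [O, J, L, E]
Visit O → queue [J, L, E]
Visit J → queue [L, E]
Visit L → queue [E]
Visit E → queue []

A, B, D, N, F, H, G, M, K, C, I, P, O, J, L, E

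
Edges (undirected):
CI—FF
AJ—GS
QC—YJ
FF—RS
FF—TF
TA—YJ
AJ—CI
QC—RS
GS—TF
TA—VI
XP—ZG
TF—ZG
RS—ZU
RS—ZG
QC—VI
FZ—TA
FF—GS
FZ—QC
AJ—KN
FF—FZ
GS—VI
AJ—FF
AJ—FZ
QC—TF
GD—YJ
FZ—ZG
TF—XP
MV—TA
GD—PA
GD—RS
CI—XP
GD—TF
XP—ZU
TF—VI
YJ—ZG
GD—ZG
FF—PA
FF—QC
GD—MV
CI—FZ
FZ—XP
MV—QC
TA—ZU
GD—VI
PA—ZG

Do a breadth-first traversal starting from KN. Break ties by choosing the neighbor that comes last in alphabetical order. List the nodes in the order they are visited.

Visit KN; enqueue AJ → queue [AJ]
Visit AJ; enqueue GS, FZ, FF, CI → queue [GS, FZ, FF, CI]
Visit GS; enqueue VI, TF → queue [FZ, FF, CI, VI, TF]
Visit FZ; enqueue ZG, XP, TA, QC → queue [FF, CI, VI, TF, ZG, XP, TA, QC]
Visit FF; enqueue RS, PA → queue [CI, VI, TF, ZG, XP, TA, QC, RS, PA]
Visit CI → queue [VI, TF, ZG, XP, TA, QC, RS, PA]
Visit VI; enqueue GD → queue [TF, ZG, XP, TA, QC, RS, PA, GD]
Visit TF → queue [ZG, XP, TA, QC, RS, PA, GD]
Visit ZG; enqueue YJ → queue [XP, TA, QC, RS, PA, GD, YJ]
Visit XP; enqueue ZU → queue [TA, QC, RS, PA, GD, YJ, ZU]
Visit TA; enqueue MV → queue [QC, RS, PA, GD, YJ, ZU, MV]
Visit QC → queue [RS, PA, GD, YJ, ZU, MV]
Visit RS → queue [PA, GD, YJ, ZU, MV]
Visit PA → queue [GD, YJ, ZU, MV]
Visit GD → queue [YJ, ZU, MV]
Visit YJ → queue [ZU, MV]
Visit ZU → queue [MV]
Visit MV → queue []

KN, AJ, GS, FZ, FF, CI, VI, TF, ZG, XP, TA, QC, RS, PA, GD, YJ, ZU, MV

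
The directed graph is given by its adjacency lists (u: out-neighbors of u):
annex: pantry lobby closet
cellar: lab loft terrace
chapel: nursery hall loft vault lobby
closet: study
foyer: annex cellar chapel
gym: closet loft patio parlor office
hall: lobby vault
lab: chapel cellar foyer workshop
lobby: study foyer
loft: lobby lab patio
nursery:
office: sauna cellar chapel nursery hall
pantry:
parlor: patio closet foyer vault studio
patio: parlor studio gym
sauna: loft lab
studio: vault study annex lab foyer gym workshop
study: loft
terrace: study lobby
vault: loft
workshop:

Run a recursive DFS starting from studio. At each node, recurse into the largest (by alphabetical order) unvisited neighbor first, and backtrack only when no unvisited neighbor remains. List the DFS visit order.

studio, workshop, vault, loft, patio, parlor, foyer, chapel, nursery, lobby, study, hall, cellar, terrace, lab, annex, pantry, closet, gym, office, sauna

Visit studio
studio → workshop
studio → vault
vault → loft
loft → patio
patio → parlor
parlor → foyer
foyer → chapel
chapel → nursery
chapel → lobby
lobby → study
chapel → hall
foyer → cellar
cellar → terrace
cellar → lab
foyer → annex
annex → pantry
annex → closet
patio → gym
gym → office
office → sauna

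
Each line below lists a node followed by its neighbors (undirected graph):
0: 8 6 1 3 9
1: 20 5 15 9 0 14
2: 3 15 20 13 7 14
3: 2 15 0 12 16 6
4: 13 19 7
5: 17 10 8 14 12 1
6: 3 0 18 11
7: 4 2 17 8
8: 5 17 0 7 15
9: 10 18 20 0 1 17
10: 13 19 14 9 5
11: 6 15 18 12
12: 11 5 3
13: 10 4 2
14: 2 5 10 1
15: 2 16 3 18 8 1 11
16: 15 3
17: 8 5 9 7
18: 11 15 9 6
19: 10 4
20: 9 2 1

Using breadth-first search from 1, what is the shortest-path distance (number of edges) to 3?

2

Level 0: 1
Level 1: 0, 5, 9, 14, 15, 20
Level 2: 2, 3, 6, 8, 10, 11, 12, 16, 17, 18
Level 3: 7, 13, 19
Level 4: 4
3 first appears at level 2.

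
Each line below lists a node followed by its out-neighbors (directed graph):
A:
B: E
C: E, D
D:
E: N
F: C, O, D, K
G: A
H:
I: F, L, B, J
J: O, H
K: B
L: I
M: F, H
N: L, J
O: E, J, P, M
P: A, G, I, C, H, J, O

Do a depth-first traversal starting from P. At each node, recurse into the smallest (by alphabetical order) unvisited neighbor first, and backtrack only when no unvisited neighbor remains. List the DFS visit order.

Visit P
P → A
P → C
C → D
C → E
E → N
N → J
J → H
J → O
O → M
M → F
F → K
K → B
N → L
L → I
P → G

P → A → C → D → E → N → J → H → O → M → F → K → B → L → I → G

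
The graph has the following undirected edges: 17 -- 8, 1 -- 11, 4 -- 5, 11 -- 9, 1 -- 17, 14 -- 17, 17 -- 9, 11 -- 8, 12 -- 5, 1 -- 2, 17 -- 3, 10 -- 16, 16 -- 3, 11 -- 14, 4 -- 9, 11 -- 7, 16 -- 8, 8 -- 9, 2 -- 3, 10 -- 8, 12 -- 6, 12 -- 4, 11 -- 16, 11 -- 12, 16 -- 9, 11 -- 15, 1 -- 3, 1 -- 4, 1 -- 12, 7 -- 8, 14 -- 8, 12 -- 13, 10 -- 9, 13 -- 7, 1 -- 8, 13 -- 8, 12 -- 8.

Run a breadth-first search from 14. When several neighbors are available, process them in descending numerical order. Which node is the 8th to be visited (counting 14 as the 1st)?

Visit 14; enqueue 17, 11, 8 → queue [17, 11, 8]
Visit 17; enqueue 9, 3, 1 → queue [11, 8, 9, 3, 1]
Visit 11; enqueue 16, 15, 12, 7 → queue [8, 9, 3, 1, 16, 15, 12, 7]
Visit 8; enqueue 13, 10 → queue [9, 3, 1, 16, 15, 12, 7, 13, 10]
Visit 9; enqueue 4 → queue [3, 1, 16, 15, 12, 7, 13, 10, 4]
Visit 3; enqueue 2 → queue [1, 16, 15, 12, 7, 13, 10, 4, 2]
Visit 1 → queue [16, 15, 12, 7, 13, 10, 4, 2]
Visit 16 → queue [15, 12, 7, 13, 10, 4, 2]
Visit 15 → queue [12, 7, 13, 10, 4, 2]
Visit 12; enqueue 6, 5 → queue [7, 13, 10, 4, 2, 6, 5]
Visit 7 → queue [13, 10, 4, 2, 6, 5]
Visit 13 → queue [10, 4, 2, 6, 5]
Visit 10 → queue [4, 2, 6, 5]
Visit 4 → queue [2, 6, 5]
Visit 2 → queue [6, 5]
Visit 6 → queue [5]
Visit 5 → queue []

Visit order: 14, 17, 11, 8, 9, 3, 1, 16, 15, 12, 7, 13, 10, 4, 2, 6, 5

16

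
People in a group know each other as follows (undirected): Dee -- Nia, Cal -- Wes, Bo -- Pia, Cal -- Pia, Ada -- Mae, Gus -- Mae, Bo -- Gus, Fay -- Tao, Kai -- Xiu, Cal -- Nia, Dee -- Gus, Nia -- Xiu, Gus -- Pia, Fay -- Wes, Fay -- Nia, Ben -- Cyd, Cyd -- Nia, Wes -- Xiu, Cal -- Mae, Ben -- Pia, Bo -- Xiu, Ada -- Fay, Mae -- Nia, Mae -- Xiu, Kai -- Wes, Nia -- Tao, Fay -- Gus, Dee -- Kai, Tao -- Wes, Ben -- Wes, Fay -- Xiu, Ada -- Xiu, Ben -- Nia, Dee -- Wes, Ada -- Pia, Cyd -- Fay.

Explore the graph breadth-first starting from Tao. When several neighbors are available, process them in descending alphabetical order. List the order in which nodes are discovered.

Tao Wes Nia Fay Xiu Kai Dee Cal Ben Mae Cyd Gus Ada Bo Pia

Visit Tao; enqueue Wes, Nia, Fay → queue [Wes, Nia, Fay]
Visit Wes; enqueue Xiu, Kai, Dee, Cal, Ben → queue [Nia, Fay, Xiu, Kai, Dee, Cal, Ben]
Visit Nia; enqueue Mae, Cyd → queue [Fay, Xiu, Kai, Dee, Cal, Ben, Mae, Cyd]
Visit Fay; enqueue Gus, Ada → queue [Xiu, Kai, Dee, Cal, Ben, Mae, Cyd, Gus, Ada]
Visit Xiu; enqueue Bo → queue [Kai, Dee, Cal, Ben, Mae, Cyd, Gus, Ada, Bo]
Visit Kai → queue [Dee, Cal, Ben, Mae, Cyd, Gus, Ada, Bo]
Visit Dee → queue [Cal, Ben, Mae, Cyd, Gus, Ada, Bo]
Visit Cal; enqueue Pia → queue [Ben, Mae, Cyd, Gus, Ada, Bo, Pia]
Visit Ben → queue [Mae, Cyd, Gus, Ada, Bo, Pia]
Visit Mae → queue [Cyd, Gus, Ada, Bo, Pia]
Visit Cyd → queue [Gus, Ada, Bo, Pia]
Visit Gus → queue [Ada, Bo, Pia]
Visit Ada → queue [Bo, Pia]
Visit Bo → queue [Pia]
Visit Pia → queue []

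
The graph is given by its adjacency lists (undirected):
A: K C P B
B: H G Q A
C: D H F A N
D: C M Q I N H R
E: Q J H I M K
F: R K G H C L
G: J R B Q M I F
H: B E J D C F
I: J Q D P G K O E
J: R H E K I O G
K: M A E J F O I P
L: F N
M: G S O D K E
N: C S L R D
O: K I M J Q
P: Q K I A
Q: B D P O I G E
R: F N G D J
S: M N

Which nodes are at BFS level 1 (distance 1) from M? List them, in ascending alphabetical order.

D, E, G, K, O, S

Level 0: M
Level 1: D, E, G, K, O, S
Level 2: A, B, C, F, H, I, J, N, P, Q, R
Level 3: L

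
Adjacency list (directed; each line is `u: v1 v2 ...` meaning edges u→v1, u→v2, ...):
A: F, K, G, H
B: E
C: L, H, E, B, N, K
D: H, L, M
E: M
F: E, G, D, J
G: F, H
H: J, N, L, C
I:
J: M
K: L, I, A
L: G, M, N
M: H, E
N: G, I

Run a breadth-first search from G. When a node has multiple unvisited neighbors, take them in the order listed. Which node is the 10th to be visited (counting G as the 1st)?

Visit G; enqueue F, H → queue [F, H]
Visit F; enqueue E, D, J → queue [H, E, D, J]
Visit H; enqueue N, L, C → queue [E, D, J, N, L, C]
Visit E; enqueue M → queue [D, J, N, L, C, M]
Visit D → queue [J, N, L, C, M]
Visit J → queue [N, L, C, M]
Visit N; enqueue I → queue [L, C, M, I]
Visit L → queue [C, M, I]
Visit C; enqueue B, K → queue [M, I, B, K]
Visit M → queue [I, B, K]
Visit I → queue [B, K]
Visit B → queue [K]
Visit K; enqueue A → queue [A]
Visit A → queue []

Visit order: G, F, H, E, D, J, N, L, C, M, I, B, K, A

M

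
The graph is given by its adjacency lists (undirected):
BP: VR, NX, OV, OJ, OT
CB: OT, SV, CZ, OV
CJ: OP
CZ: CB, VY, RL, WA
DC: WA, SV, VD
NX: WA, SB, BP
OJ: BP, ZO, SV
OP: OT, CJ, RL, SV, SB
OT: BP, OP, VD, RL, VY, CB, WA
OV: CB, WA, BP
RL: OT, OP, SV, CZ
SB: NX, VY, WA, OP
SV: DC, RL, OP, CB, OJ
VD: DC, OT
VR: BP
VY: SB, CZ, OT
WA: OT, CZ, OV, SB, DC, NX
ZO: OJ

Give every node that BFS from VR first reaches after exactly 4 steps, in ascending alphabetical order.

Level 0: VR
Level 1: BP
Level 2: NX, OJ, OT, OV
Level 3: CB, OP, RL, SB, SV, VD, VY, WA, ZO
Level 4: CJ, CZ, DC

CJ, CZ, DC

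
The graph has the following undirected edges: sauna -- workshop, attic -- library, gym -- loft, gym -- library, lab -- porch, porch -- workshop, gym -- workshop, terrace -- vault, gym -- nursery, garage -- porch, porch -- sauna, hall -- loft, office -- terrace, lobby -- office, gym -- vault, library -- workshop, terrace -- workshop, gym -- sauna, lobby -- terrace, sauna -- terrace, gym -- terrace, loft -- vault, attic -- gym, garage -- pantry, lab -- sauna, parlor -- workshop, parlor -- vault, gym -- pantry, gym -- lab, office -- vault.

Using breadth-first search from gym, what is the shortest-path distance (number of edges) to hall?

Level 0: gym
Level 1: attic, lab, library, loft, nursery, pantry, sauna, terrace, vault, workshop
Level 2: garage, hall, lobby, office, parlor, porch
hall first appears at level 2.

2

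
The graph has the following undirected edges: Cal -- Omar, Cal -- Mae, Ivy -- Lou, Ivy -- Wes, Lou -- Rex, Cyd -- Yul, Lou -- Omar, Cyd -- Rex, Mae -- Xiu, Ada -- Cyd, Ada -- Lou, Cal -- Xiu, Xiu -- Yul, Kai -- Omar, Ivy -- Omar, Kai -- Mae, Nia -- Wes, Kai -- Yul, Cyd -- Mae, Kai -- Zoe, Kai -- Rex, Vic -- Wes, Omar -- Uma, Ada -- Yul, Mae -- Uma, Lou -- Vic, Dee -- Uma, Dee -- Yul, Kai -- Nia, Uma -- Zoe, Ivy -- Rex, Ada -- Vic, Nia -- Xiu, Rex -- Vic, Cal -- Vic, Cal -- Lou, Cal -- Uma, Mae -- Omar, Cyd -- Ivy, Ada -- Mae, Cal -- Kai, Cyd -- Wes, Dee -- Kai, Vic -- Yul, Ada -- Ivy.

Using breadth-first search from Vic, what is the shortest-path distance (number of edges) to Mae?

2

Level 0: Vic
Level 1: Ada, Cal, Lou, Rex, Wes, Yul
Level 2: Cyd, Dee, Ivy, Kai, Mae, Nia, Omar, Uma, Xiu
Level 3: Zoe
Mae first appears at level 2.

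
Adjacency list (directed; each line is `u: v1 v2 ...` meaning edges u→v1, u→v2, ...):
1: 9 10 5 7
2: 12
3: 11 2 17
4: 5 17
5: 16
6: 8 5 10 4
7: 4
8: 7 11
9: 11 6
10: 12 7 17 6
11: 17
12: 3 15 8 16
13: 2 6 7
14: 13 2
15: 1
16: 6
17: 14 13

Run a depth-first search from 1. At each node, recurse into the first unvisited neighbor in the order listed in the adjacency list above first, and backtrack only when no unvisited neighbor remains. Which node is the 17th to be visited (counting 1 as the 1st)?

10

Visit 1
1 → 9
9 → 11
11 → 17
17 → 14
14 → 13
13 → 2
2 → 12
12 → 3
12 → 15
12 → 8
8 → 7
7 → 4
4 → 5
5 → 16
16 → 6
6 → 10

Visit order: 1, 9, 11, 17, 14, 13, 2, 12, 3, 15, 8, 7, 4, 5, 16, 6, 10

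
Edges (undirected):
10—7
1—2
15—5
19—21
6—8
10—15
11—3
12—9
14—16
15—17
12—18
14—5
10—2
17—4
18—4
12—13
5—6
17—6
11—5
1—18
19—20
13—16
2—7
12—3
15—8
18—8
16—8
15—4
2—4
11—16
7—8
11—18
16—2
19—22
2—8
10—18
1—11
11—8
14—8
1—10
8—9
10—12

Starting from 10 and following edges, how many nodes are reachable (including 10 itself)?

BFS from 10 visits: 10, 1, 2, 7, 12, 15, 18, 11, 4, 8, 16, 3, 9, 13, 5, 17, 6, 14
Reachable nodes: 18 of 22 total.

18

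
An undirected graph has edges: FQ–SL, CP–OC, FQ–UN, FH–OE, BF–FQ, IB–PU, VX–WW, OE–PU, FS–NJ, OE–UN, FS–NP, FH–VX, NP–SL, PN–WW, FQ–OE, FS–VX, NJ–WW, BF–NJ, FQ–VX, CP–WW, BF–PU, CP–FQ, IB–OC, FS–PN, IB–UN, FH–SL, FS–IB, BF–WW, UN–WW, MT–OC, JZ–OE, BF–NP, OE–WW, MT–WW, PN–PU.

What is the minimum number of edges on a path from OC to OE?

3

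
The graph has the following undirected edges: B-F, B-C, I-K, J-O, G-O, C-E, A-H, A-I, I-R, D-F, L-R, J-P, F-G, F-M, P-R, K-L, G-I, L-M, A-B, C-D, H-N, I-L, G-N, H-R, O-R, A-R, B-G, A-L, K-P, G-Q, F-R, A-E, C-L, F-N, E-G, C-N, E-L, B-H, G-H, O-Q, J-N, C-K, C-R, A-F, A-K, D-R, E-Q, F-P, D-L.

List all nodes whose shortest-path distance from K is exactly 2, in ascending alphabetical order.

Level 0: K
Level 1: A, C, I, L, P
Level 2: B, D, E, F, G, H, J, M, N, R
Level 3: O, Q

B, D, E, F, G, H, J, M, N, R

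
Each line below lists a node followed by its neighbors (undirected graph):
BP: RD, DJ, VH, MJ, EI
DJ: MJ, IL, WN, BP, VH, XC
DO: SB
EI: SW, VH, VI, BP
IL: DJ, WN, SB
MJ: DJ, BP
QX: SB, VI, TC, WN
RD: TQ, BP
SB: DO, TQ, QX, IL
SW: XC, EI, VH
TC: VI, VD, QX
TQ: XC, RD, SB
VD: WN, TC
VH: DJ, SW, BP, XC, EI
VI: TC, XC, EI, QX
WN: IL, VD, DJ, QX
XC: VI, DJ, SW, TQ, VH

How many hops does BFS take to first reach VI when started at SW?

2

Level 0: SW
Level 1: EI, VH, XC
Level 2: BP, DJ, TQ, VI
Level 3: IL, MJ, QX, RD, SB, TC, WN
Level 4: DO, VD
VI first appears at level 2.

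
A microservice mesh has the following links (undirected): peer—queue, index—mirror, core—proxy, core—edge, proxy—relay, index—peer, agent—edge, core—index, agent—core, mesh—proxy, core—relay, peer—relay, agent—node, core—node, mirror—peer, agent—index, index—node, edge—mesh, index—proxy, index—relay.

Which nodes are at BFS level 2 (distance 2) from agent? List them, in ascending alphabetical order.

mesh, mirror, peer, proxy, relay

Level 0: agent
Level 1: core, edge, index, node
Level 2: mesh, mirror, peer, proxy, relay
Level 3: queue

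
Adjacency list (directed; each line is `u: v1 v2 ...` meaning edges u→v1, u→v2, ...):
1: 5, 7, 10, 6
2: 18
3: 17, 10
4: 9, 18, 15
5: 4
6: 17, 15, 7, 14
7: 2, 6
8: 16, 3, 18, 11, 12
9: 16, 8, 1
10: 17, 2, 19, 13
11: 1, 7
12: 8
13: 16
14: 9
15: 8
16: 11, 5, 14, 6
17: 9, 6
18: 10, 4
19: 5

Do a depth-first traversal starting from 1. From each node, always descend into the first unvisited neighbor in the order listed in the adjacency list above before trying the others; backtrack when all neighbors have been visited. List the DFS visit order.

1 -> 5 -> 4 -> 9 -> 16 -> 11 -> 7 -> 2 -> 18 -> 10 -> 17 -> 6 -> 15 -> 8 -> 3 -> 12 -> 14 -> 19 -> 13

Visit 1
1 → 5
5 → 4
4 → 9
9 → 16
16 → 11
11 → 7
7 → 2
2 → 18
18 → 10
10 → 17
17 → 6
6 → 15
15 → 8
8 → 3
8 → 12
6 → 14
10 → 19
10 → 13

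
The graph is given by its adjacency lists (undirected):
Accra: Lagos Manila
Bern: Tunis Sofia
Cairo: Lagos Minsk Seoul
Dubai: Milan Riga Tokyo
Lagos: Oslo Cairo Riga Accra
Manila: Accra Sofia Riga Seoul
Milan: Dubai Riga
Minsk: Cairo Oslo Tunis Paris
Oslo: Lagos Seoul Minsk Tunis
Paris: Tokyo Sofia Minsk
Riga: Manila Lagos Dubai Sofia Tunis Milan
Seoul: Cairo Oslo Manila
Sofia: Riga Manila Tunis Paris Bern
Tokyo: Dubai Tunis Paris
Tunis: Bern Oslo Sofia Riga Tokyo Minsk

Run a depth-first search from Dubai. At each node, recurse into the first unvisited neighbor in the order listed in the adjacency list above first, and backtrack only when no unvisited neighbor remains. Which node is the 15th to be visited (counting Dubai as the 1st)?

Tokyo

Visit Dubai
Dubai → Milan
Milan → Riga
Riga → Manila
Manila → Accra
Accra → Lagos
Lagos → Oslo
Oslo → Seoul
Seoul → Cairo
Cairo → Minsk
Minsk → Tunis
Tunis → Bern
Bern → Sofia
Sofia → Paris
Paris → Tokyo

Visit order: Dubai, Milan, Riga, Manila, Accra, Lagos, Oslo, Seoul, Cairo, Minsk, Tunis, Bern, Sofia, Paris, Tokyo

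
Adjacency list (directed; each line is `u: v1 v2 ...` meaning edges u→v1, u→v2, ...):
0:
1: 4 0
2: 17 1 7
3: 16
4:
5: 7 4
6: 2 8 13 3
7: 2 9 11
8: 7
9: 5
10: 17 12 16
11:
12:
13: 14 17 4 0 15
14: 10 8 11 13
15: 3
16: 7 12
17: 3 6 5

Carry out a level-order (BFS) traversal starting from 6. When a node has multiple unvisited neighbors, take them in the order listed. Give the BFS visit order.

Visit 6; enqueue 2, 8, 13, 3 → queue [2, 8, 13, 3]
Visit 2; enqueue 17, 1, 7 → queue [8, 13, 3, 17, 1, 7]
Visit 8 → queue [13, 3, 17, 1, 7]
Visit 13; enqueue 14, 4, 0, 15 → queue [3, 17, 1, 7, 14, 4, 0, 15]
Visit 3; enqueue 16 → queue [17, 1, 7, 14, 4, 0, 15, 16]
Visit 17; enqueue 5 → queue [1, 7, 14, 4, 0, 15, 16, 5]
Visit 1 → queue [7, 14, 4, 0, 15, 16, 5]
Visit 7; enqueue 9, 11 → queue [14, 4, 0, 15, 16, 5, 9, 11]
Visit 14; enqueue 10 → queue [4, 0, 15, 16, 5, 9, 11, 10]
Visit 4 → queue [0, 15, 16, 5, 9, 11, 10]
Visit 0 → queue [15, 16, 5, 9, 11, 10]
Visit 15 → queue [16, 5, 9, 11, 10]
Visit 16; enqueue 12 → queue [5, 9, 11, 10, 12]
Visit 5 → queue [9, 11, 10, 12]
Visit 9 → queue [11, 10, 12]
Visit 11 → queue [10, 12]
Visit 10 → queue [12]
Visit 12 → queue []

6 2 8 13 3 17 1 7 14 4 0 15 16 5 9 11 10 12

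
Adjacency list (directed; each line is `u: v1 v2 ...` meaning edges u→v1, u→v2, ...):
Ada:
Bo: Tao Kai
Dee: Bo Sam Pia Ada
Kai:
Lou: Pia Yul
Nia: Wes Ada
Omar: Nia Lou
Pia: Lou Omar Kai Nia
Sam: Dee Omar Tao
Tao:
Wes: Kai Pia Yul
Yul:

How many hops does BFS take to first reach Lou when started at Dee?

Level 0: Dee
Level 1: Ada, Bo, Pia, Sam
Level 2: Kai, Lou, Nia, Omar, Tao
Level 3: Wes, Yul
Lou first appears at level 2.

2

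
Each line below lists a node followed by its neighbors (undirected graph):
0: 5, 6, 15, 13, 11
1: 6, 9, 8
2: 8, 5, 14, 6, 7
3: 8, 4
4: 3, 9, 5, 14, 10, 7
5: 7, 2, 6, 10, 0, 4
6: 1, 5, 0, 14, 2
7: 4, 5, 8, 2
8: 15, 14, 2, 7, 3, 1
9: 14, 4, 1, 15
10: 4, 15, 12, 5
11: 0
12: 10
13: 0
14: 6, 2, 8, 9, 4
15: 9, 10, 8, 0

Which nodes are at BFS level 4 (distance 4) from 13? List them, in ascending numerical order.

3, 12

Level 0: 13
Level 1: 0
Level 2: 5, 6, 11, 15
Level 3: 1, 2, 4, 7, 8, 9, 10, 14
Level 4: 3, 12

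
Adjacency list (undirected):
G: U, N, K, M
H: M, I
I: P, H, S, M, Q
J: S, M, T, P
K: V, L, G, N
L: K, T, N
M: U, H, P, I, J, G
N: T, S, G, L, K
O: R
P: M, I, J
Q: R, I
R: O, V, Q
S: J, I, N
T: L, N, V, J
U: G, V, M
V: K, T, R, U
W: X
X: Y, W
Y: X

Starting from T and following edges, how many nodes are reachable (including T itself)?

BFS from T visits: T, J, L, N, V, M, P, S, K, G, R, U, H, I, O, Q
Reachable nodes: 16 of 19 total.

16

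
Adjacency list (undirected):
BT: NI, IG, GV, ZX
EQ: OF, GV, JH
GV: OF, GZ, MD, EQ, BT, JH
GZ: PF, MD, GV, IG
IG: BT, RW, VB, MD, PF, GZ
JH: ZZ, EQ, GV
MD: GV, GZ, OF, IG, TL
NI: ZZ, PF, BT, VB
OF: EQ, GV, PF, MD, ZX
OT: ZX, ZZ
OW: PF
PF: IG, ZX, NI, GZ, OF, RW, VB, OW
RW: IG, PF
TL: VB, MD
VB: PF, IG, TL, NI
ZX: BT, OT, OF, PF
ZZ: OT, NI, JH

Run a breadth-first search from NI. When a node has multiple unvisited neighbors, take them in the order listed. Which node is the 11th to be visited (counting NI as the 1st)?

Visit NI; enqueue ZZ, PF, BT, VB → queue [ZZ, PF, BT, VB]
Visit ZZ; enqueue OT, JH → queue [PF, BT, VB, OT, JH]
Visit PF; enqueue IG, ZX, GZ, OF, RW, OW → queue [BT, VB, OT, JH, IG, ZX, GZ, OF, RW, OW]
Visit BT; enqueue GV → queue [VB, OT, JH, IG, ZX, GZ, OF, RW, OW, GV]
Visit VB; enqueue TL → queue [OT, JH, IG, ZX, GZ, OF, RW, OW, GV, TL]
Visit OT → queue [JH, IG, ZX, GZ, OF, RW, OW, GV, TL]
Visit JH; enqueue EQ → queue [IG, ZX, GZ, OF, RW, OW, GV, TL, EQ]
Visit IG; enqueue MD → queue [ZX, GZ, OF, RW, OW, GV, TL, EQ, MD]
Visit ZX → queue [GZ, OF, RW, OW, GV, TL, EQ, MD]
Visit GZ → queue [OF, RW, OW, GV, TL, EQ, MD]
Visit OF → queue [RW, OW, GV, TL, EQ, MD]
Visit RW → queue [OW, GV, TL, EQ, MD]
Visit OW → queue [GV, TL, EQ, MD]
Visit GV → queue [TL, EQ, MD]
Visit TL → queue [EQ, MD]
Visit EQ → queue [MD]
Visit MD → queue []

Visit order: NI, ZZ, PF, BT, VB, OT, JH, IG, ZX, GZ, OF, RW, OW, GV, TL, EQ, MD

OF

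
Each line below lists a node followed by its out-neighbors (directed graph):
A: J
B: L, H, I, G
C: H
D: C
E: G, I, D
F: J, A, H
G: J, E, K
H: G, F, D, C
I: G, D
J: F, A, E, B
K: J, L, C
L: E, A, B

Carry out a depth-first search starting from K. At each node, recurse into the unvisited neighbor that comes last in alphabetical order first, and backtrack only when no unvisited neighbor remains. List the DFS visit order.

Visit K
K → L
L → E
E → I
I → G
G → J
J → F
F → H
H → D
D → C
F → A
J → B

K, L, E, I, G, J, F, H, D, C, A, B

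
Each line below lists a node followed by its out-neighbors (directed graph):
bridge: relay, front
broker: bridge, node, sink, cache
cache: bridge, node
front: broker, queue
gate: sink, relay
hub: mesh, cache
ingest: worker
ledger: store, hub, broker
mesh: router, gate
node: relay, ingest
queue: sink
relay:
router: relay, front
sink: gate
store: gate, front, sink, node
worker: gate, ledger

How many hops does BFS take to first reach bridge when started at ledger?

Level 0: ledger
Level 1: broker, hub, store
Level 2: bridge, cache, front, gate, mesh, node, sink
Level 3: ingest, queue, relay, router
Level 4: worker
bridge first appears at level 2.

2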